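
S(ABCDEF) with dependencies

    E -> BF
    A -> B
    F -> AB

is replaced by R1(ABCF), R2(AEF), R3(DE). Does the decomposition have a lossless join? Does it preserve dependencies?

lossy but dependency-preserving

Lossless test (chase): Rows 2 and 3 agree on E; apply E→BF and equate their BF entries. Rows 1 and 2 agree on A; apply A→B and equate their B entries. Rows 1 and 3 agree on F; apply F→AB and equate their AB entries. No row becomes fully distinguished — the join is lossy.
Dependency preservation: E → BF is not contained in any single fragment, but the restricted closure of its left-hand side across the fragments still reaches the right-hand side; the remaining FDs each lie inside some fragment. All dependencies are preserved.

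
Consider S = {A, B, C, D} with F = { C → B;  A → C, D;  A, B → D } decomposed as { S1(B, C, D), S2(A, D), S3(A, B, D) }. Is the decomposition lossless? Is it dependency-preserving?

lossy and not dependency-preserving

Lossless test (chase): Rows 2 and 3 agree on A; apply A→C, D and equate their C, D entries. Rows 2 and 3 agree on C; apply C→B and equate their B entries. No row becomes fully distinguished — the join is lossy.
Dependency preservation: the restricted closure of {A} across the fragments never reaches {C, D}, so A → C, D cannot be enforced without a join — not preserved.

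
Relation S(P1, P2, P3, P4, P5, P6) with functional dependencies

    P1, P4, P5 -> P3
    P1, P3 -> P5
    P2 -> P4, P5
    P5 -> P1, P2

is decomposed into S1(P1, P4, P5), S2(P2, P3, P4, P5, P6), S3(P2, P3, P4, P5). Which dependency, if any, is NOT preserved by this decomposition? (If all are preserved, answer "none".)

Check P1, P3 → P5: no single fragment contains all of {P1, P3, P5}, and the restricted closure of {P1, P3} across the fragments never reaches {P5}.
P1, P4, P5 → P3 is preserved.
P2 → P4, P5 is preserved.
P5 → P1, P2 is preserved.

P1, P3 -> P5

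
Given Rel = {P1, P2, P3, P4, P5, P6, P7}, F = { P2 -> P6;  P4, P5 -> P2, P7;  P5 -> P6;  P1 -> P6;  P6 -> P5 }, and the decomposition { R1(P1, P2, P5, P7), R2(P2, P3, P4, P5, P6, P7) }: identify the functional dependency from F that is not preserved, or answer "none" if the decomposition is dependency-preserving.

none

P2 → P6 lies within R2.
P4, P5 → P2, P7 lies within R2.
P5 → P6 lies within R2.
P1 → P6: restricted closure across fragments reaches P6.
P6 → P5 lies within R2.
Every dependency is enforceable on the fragments, so the decomposition is dependency-preserving.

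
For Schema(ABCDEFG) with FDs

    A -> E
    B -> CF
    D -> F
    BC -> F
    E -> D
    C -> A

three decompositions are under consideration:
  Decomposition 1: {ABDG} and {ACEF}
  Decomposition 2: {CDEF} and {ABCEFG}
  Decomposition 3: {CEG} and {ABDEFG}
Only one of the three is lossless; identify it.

Decomposition 2

Decomposition 1: common = {A}, closure = {ADEF} → lossy.
Decomposition 2: common = {CEF}, closure = {ACDEF} → lossless.
Decomposition 3: common = {EG}, closure = {DEFG} → lossy.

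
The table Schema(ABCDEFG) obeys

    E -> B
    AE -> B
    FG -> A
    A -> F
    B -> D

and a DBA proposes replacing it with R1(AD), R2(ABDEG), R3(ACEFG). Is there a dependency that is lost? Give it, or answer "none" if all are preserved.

E → B lies within R2.
AE → B lies within R2.
FG → A lies within R3.
A → F lies within R3.
B → D lies within R2.
Every dependency is enforceable on the fragments, so the decomposition is dependency-preserving.

none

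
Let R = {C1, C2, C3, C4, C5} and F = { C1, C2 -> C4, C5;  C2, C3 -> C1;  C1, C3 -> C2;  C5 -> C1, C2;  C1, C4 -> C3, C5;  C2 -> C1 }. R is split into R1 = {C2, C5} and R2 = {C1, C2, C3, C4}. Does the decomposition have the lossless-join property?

Common attributes: R1 ∩ R2 = {C2}.
Closure of {C2}: C2 → C1 applies, adding C1; C1, C2 → C4, C5 applies, adding C4, C5; C1, C4 → C3, C5 applies, adding C3. So (C2)⁺ = {C1, C2, C3, C4, C5}.
This closure contains every attribute of R1, so R1 ∩ R2 → R1. The join is lossless.

Yes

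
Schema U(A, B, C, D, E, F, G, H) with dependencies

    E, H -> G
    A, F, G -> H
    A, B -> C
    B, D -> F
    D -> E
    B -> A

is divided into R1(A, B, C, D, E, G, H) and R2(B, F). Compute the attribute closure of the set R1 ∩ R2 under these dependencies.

R1 ∩ R2 = {B}.
B → A applies, adding A
A, B → C applies, adding C
Closure: {A, B, C}.

A, B, C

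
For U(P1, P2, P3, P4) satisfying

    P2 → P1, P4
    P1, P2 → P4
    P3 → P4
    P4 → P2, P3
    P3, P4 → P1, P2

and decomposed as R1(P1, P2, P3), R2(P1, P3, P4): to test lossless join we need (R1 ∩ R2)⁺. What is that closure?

P1, P2, P3, P4

R1 ∩ R2 = {P1, P3}.
P3 → P4 applies, adding P4
P4 → P2, P3 applies, adding P2
Closure: {P1, P2, P3, P4}.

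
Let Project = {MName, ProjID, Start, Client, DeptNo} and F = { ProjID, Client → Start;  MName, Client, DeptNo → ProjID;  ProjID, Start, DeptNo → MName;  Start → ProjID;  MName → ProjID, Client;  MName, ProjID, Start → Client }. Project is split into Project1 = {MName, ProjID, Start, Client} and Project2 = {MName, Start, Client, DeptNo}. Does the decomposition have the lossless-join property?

Yes

Common attributes: Project1 ∩ Project2 = {MName, Start, Client}.
Closure of {MName, Start, Client}: Start → ProjID applies, adding ProjID. So (MName, Start, Client)⁺ = {MName, ProjID, Start, Client}.
This closure contains every attribute of Project1, so Project1 ∩ Project2 → Project1. The join is lossless.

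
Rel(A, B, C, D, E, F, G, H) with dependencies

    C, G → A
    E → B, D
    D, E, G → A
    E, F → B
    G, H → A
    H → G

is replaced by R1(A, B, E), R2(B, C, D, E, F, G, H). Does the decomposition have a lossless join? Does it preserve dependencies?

Lossless test: (B, E)⁺ = {B, D, E}, which is a superkey of neither fragment — lossy.
Dependency preservation: the restricted closure of {C, G} across the fragments never reaches {A}, so C, G → A cannot be enforced without a join — not preserved.

lossy and not dependency-preserving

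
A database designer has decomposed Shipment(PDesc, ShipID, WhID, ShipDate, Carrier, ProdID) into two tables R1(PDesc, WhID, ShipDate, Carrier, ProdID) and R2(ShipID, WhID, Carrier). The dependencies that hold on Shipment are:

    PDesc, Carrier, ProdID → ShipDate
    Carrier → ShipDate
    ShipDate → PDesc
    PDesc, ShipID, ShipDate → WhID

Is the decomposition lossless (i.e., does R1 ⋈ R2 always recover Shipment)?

Common attributes: R1 ∩ R2 = {WhID, Carrier}.
Closure of {WhID, Carrier}: Carrier → ShipDate applies, adding ShipDate; ShipDate → PDesc applies, adding PDesc. So (WhID, Carrier)⁺ = {PDesc, WhID, ShipDate, Carrier}.
The closure contains neither all of R1 = {PDesc, WhID, ShipDate, Carrier, ProdID} nor all of R2 = {ShipID, WhID, Carrier}, so the common attributes are not a superkey of either fragment. The join is lossy.

No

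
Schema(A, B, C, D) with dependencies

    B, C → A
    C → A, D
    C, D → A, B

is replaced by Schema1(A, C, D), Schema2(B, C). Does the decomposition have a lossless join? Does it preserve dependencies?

lossless and dependency-preserving

Lossless test: (C)⁺ = {A, B, C, D}, which contains all of one fragment — lossless.
Dependency preservation: B, C → A; C, D → A, B are not contained in any single fragment, but the restricted closure of each left-hand side across the fragments still reaches the right-hand side; the remaining FDs each lie inside some fragment. All dependencies are preserved.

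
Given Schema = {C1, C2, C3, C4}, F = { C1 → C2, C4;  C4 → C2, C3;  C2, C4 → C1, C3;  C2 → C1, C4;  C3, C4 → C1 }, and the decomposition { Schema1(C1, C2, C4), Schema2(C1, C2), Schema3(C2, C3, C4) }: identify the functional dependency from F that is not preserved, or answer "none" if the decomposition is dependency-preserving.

none

C1 → C2, C4 lies within Schema1.
C4 → C2, C3 lies within Schema3.
C2, C4 → C1, C3: restricted closure across fragments reaches C1, C3.
C2 → C1, C4 lies within Schema1.
C3, C4 → C1: restricted closure across fragments reaches C1.
Every dependency is enforceable on the fragments, so the decomposition is dependency-preserving.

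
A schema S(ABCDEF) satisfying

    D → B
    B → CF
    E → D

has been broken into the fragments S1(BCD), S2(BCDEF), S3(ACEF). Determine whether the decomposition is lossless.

Chase test. Columns are ABCDEF; row i has aⱼ where attribute j ∈ Si, else bᵢⱼ.
Initial tableau (one row per fragment):
  row 1: b11 a2 a3 a4 b15 b16
  row 2: b21 a2 a3 a4 a5 a6
  row 3: a1 b32 a3 b34 a5 a6
Rows 1 and 2 agree on B; apply B→CF and equate their CF entries.
Rows 2 and 3 agree on E; apply E→D and equate their D entries.
Rows 1 and 3 agree on D; apply D→B and equate their B entries.
Row 3 is now all distinguished symbols — the join is lossless.

Yes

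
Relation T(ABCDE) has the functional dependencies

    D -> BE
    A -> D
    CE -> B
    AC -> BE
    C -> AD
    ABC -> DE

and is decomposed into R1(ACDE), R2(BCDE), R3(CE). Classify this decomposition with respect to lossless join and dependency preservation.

Lossless test (chase): Rows 1 and 2 agree on D; apply D→BE and equate their BE entries. Rows 1 and 3 agree on CE; apply CE→B and equate their B entries. Rows 1 and 2 agree on C; apply C→AD and equate their AD entries. Rows 1 and 3 agree on C; apply C→AD and equate their AD entries. Row 1 is now all distinguished symbols — the join is lossless.
Dependency preservation: AC → BE; ABC → DE are not contained in any single fragment, but the restricted closure of each left-hand side across the fragments still reaches the right-hand side; the remaining FDs each lie inside some fragment. All dependencies are preserved.

lossless and dependency-preserving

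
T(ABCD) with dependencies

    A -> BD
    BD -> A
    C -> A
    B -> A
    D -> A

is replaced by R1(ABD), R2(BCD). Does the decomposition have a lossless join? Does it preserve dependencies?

Lossless test: (BD)⁺ = {ABD}, which contains all of one fragment — lossless.
Dependency preservation: C → A is not contained in any single fragment, but the restricted closure of its left-hand side across the fragments still reaches the right-hand side; the remaining FDs each lie inside some fragment. All dependencies are preserved.

lossless and dependency-preserving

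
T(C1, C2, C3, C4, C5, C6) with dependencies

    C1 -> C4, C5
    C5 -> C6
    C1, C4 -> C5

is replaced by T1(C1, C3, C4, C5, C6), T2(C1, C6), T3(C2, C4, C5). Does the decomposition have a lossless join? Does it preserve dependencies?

Lossless test (chase): Rows 1 and 2 agree on C1; apply C1→C4, C5 and equate their C4, C5 entries. Rows 1 and 3 agree on C5; apply C5→C6 and equate their C6 entries. No row becomes fully distinguished — the join is lossy.
Dependency preservation: every FD's attributes lie within a single fragment, so each can be enforced locally — preserved.

lossy but dependency-preserving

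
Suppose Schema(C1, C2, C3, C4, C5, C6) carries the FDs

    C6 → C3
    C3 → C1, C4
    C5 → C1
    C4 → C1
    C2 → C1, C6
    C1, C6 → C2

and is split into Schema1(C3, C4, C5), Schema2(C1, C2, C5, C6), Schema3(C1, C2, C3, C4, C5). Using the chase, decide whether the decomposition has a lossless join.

Chase test. Columns are C1, C2, C3, C4, C5, C6; row i has aⱼ where attribute j ∈ Schemai, else bᵢⱼ.
Initial tableau (one row per fragment):
  row 1: b11 b12 a3 a4 a5 b16
  row 2: a1 a2 b23 b24 a5 a6
  row 3: a1 a2 a3 a4 a5 b36
Rows 1 and 3 agree on C3; apply C3→C1, C4 and equate their C1, C4 entries.
Rows 2 and 3 agree on C2; apply C2→C1, C6 and equate their C1, C6 entries.
Rows 2 and 3 agree on C6; apply C6→C3 and equate their C3 entries.
Rows 1 and 2 agree on C3; apply C3→C1, C4 and equate their C1, C4 entries.
Row 2 is now all distinguished symbols — the join is lossless.

Yes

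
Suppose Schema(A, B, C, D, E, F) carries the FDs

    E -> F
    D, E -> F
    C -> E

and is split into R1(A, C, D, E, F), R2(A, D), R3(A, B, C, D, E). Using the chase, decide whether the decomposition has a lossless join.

Chase test. Columns are A, B, C, D, E, F; row i has aⱼ where attribute j ∈ Ri, else bᵢⱼ.
Initial tableau (one row per fragment):
  row 1: a1 b12 a3 a4 a5 a6
  row 2: a1 b22 b23 a4 b25 b26
  row 3: a1 a2 a3 a4 a5 b36
Rows 1 and 3 agree on E; apply E→F and equate their F entries.
Row 3 is now all distinguished symbols — the join is lossless.

Yes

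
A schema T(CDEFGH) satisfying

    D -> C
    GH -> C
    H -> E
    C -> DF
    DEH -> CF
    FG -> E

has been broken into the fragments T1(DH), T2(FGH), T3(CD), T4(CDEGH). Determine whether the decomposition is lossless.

Yes

Chase test. Columns are CDEFGH; row i has aⱼ where attribute j ∈ Ti, else bᵢⱼ.
Initial tableau (one row per fragment):
  row 1: b11 a2 b13 b14 b15 a6
  row 2: b21 b22 b23 a4 a5 a6
  row 3: a1 a2 b33 b34 b35 b36
  row 4: a1 a2 a3 b44 a5 a6
Rows 1 and 3 agree on D; apply D→C and equate their C entries.
Rows 2 and 4 agree on GH; apply GH→C and equate their C entries.
Rows 1 and 2 agree on H; apply H→E and equate their E entries.
Rows 1 and 4 agree on H; apply H→E and equate their E entries.
Rows 1 and 2 agree on C; apply C→DF and equate their DF entries.
Rows 1 and 3 agree on C; apply C→DF and equate their DF entries.
Rows 1 and 4 agree on C; apply C→DF and equate their DF entries.
Row 2 is now all distinguished symbols — the join is lossless.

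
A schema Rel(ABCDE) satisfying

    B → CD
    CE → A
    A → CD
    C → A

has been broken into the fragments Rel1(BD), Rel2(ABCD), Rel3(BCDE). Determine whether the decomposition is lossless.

Yes

Chase test. Columns are ABCDE; row i has aⱼ where attribute j ∈ Reli, else bᵢⱼ.
Initial tableau (one row per fragment):
  row 1: b11 a2 b13 a4 b15
  row 2: a1 a2 a3 a4 b25
  row 3: b31 a2 a3 a4 a5
Rows 1 and 2 agree on B; apply B→CD and equate their CD entries.
Rows 1 and 2 agree on C; apply C→A and equate their A entries.
Rows 1 and 3 agree on C; apply C→A and equate their A entries.
Row 3 is now all distinguished symbols — the join is lossless.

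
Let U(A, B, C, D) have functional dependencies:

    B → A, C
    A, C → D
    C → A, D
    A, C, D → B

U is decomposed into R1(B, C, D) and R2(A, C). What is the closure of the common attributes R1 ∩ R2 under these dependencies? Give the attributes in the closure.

A, B, C, D

R1 ∩ R2 = {C}.
C → A, D applies, adding A, D
A, C, D → B applies, adding B
Closure: {A, B, C, D}.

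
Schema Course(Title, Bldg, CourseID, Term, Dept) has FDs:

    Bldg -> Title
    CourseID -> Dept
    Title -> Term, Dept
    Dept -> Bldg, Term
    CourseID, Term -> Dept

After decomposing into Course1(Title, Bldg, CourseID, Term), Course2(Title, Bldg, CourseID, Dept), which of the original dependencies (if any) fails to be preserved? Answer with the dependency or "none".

Bldg → Title lies within Course1.
CourseID → Dept lies within Course2.
Title → Term, Dept: restricted closure across fragments reaches Term, Dept.
Dept → Bldg, Term: restricted closure across fragments reaches Bldg, Term.
CourseID, Term → Dept: restricted closure across fragments reaches Dept.
Every dependency is enforceable on the fragments, so the decomposition is dependency-preserving.

none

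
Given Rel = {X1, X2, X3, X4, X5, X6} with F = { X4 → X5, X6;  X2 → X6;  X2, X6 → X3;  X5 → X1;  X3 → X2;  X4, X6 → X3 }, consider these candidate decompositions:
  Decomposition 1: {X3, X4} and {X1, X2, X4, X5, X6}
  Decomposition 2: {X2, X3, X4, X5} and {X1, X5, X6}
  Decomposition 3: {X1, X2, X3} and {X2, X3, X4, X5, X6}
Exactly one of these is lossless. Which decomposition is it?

Decomposition 1

Decomposition 1: common = {X4}, closure = {X1, X2, X3, X4, X5, X6} → lossless.
Decomposition 2: common = {X5}, closure = {X1, X5} → lossy.
Decomposition 3: common = {X2, X3}, closure = {X2, X3, X6} → lossy.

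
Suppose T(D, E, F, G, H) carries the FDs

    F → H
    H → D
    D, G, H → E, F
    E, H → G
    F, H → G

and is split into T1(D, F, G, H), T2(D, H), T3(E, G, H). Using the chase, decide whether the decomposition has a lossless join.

Chase test. Columns are D, E, F, G, H; row i has aⱼ where attribute j ∈ Ti, else bᵢⱼ.
Initial tableau (one row per fragment):
  row 1: a1 b12 a3 a4 a5
  row 2: a1 b22 b23 b24 a5
  row 3: b31 a2 b33 a4 a5
Rows 1 and 3 agree on H; apply H→D and equate their D entries.
Rows 1 and 3 agree on D, G, H; apply D, G, H→E, F and equate their E, F entries.
Row 1 is now all distinguished symbols — the join is lossless.

Yes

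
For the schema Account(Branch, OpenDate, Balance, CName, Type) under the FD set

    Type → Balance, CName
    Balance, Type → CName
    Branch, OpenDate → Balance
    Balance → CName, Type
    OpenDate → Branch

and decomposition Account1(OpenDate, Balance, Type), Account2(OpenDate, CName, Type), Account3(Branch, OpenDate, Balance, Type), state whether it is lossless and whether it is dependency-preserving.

lossless and dependency-preserving

Lossless test (chase): Rows 1 and 2 agree on Type; apply Type→Balance, CName and equate their Balance, CName entries. Rows 1 and 3 agree on Type; apply Type→Balance, CName and equate their Balance, CName entries. Rows 1 and 2 agree on OpenDate; apply OpenDate→Branch and equate their Branch entries. Rows 1 and 3 agree on OpenDate; apply OpenDate→Branch and equate their Branch entries. Row 1 is now all distinguished symbols — the join is lossless.
Dependency preservation: Type → Balance, CName; Balance, Type → CName; Balance → CName, Type are not contained in any single fragment, but the restricted closure of each left-hand side across the fragments still reaches the right-hand side; the remaining FDs each lie inside some fragment. All dependencies are preserved.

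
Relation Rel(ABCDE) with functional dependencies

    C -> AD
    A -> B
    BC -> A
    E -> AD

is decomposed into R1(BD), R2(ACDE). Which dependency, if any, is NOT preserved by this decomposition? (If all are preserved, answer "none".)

Check A → B: no single fragment contains all of {AB}, and the restricted closure of {A} across the fragments never reaches {B}.
C → AD is preserved.
BC → A is preserved.
E → AD is preserved.

A -> B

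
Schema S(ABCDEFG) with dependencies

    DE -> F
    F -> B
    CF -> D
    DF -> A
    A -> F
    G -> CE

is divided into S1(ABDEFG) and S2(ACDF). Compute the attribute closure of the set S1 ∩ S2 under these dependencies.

S1 ∩ S2 = {ADF}.
F → B applies, adding B
Closure: {ABDF}.

ABDF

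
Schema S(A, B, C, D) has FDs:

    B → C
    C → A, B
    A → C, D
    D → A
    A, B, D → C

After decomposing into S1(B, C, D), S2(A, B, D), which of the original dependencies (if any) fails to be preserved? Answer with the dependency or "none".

none

B → C lies within S1.
C → A, B: restricted closure across fragments reaches A, B.
A → C, D: restricted closure across fragments reaches C, D.
D → A lies within S2.
A, B, D → C: restricted closure across fragments reaches C.
Every dependency is enforceable on the fragments, so the decomposition is dependency-preserving.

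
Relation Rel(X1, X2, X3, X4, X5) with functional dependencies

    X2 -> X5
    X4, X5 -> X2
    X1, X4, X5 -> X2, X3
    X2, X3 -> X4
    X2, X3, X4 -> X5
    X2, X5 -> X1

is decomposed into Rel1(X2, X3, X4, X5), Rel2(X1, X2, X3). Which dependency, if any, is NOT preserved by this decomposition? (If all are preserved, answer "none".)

none

X2 → X5 lies within Rel1.
X4, X5 → X2 lies within Rel1.
X1, X4, X5 → X2, X3: restricted closure across fragments reaches X2, X3.
X2, X3 → X4 lies within Rel1.
X2, X3, X4 → X5 lies within Rel1.
X2, X5 → X1: restricted closure across fragments reaches X1.
Every dependency is enforceable on the fragments, so the decomposition is dependency-preserving.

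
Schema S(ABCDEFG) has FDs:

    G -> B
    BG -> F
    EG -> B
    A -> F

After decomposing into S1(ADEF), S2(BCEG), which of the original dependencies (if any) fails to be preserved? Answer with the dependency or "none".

BG -> F

Check BG → F: no single fragment contains all of {BFG}, and the restricted closure of {BG} across the fragments never reaches {F}.
G → B is preserved.
EG → B is preserved.
A → F is preserved.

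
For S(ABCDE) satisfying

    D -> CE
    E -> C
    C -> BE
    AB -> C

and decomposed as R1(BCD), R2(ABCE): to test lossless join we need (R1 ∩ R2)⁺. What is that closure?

BCE

R1 ∩ R2 = {BC}.
C → BE applies, adding E
Closure: {BCE}.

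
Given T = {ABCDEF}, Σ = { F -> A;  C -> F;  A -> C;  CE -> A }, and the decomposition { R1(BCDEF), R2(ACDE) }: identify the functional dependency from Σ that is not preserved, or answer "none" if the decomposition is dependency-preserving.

F → A: restricted closure across fragments reaches A.
C → F lies within R1.
A → C lies within R2.
CE → A lies within R2.
Every dependency is enforceable on the fragments, so the decomposition is dependency-preserving.

none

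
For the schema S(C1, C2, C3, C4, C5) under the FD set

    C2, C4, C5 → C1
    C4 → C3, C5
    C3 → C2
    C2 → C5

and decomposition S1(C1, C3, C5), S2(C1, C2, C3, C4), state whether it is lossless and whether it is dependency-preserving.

lossless but not dependency-preserving

Lossless test: (C1, C3)⁺ = {C1, C2, C3, C5}, which contains all of one fragment — lossless.
Dependency preservation: the restricted closure of {C2} across the fragments never reaches {C5}, so C2 → C5 cannot be enforced without a join — not preserved.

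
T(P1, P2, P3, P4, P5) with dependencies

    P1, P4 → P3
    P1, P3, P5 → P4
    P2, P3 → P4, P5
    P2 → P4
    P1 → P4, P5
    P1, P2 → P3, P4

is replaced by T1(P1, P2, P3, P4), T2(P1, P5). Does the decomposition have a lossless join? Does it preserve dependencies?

lossless but not dependency-preserving

Lossless test: (P1)⁺ = {P1, P3, P4, P5}, which contains all of one fragment — lossless.
Dependency preservation: the restricted closure of {P2, P3} across the fragments never reaches {P4, P5}, so P2, P3 → P4, P5 cannot be enforced without a join — not preserved.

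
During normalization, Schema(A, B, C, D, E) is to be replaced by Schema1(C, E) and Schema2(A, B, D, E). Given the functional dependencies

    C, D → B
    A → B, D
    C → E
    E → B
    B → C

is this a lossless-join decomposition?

Yes

Common attributes: Schema1 ∩ Schema2 = {E}.
Closure of {E}: E → B applies, adding B; B → C applies, adding C. So (E)⁺ = {B, C, E}.
This closure contains every attribute of Schema1, so Schema1 ∩ Schema2 → Schema1. The join is lossless.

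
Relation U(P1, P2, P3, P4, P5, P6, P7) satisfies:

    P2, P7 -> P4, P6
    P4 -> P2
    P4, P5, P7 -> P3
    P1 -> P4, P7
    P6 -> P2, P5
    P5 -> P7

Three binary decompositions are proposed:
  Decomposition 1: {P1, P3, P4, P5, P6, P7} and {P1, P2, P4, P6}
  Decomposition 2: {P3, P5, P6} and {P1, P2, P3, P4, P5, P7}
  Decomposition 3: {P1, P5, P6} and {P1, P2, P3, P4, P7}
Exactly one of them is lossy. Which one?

Decomposition 2

Decomposition 1: common = {P1, P4, P6}, closure = {P1, P2, P3, P4, P5, P6, P7} → lossless.
Decomposition 2: common = {P3, P5}, closure = {P3, P5, P7} → lossy.
Decomposition 3: common = {P1}, closure = {P1, P2, P3, P4, P5, P6, P7} → lossless.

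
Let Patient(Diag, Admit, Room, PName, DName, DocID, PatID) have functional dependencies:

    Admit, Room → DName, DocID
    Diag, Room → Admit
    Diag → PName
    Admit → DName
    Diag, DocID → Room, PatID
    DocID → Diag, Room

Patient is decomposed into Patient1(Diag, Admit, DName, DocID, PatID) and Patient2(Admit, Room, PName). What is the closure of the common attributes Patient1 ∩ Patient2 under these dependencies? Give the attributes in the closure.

Patient1 ∩ Patient2 = {Admit}.
Admit → DName applies, adding DName
Closure: {Admit, DName}.

Admit, DName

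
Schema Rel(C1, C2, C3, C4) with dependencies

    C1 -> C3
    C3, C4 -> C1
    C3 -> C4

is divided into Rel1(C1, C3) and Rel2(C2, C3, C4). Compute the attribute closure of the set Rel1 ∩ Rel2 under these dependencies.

Rel1 ∩ Rel2 = {C3}.
C3 → C4 applies, adding C4
C3, C4 → C1 applies, adding C1
Closure: {C1, C3, C4}.

C1, C3, C4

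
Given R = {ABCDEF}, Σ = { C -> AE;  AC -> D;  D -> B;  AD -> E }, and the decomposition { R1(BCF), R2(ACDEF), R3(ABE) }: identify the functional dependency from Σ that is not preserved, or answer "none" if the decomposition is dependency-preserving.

Check D → B: no single fragment contains all of {BD}, and the restricted closure of {D} across the fragments never reaches {B}.
C → AE is preserved.
AC → D is preserved.
AD → E is preserved.

D -> B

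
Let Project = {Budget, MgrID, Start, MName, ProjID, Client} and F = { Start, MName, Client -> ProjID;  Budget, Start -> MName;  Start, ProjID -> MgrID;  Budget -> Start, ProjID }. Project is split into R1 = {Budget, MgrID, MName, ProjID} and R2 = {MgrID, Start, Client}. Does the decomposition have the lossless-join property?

Common attributes: R1 ∩ R2 = {MgrID}.
No dependency enlarges {MgrID}, so (MgrID)⁺ = {MgrID}.
The closure contains neither all of R1 = {Budget, MgrID, MName, ProjID} nor all of R2 = {MgrID, Start, Client}, so the common attributes are not a superkey of either fragment. The join is lossy.

No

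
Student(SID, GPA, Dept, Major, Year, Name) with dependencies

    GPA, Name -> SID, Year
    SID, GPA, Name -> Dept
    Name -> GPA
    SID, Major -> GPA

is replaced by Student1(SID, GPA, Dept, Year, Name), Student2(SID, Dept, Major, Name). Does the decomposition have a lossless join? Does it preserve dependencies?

Lossless test: (SID, Dept, Name)⁺ = {SID, GPA, Dept, Year, Name}, which contains all of one fragment — lossless.
Dependency preservation: the restricted closure of {SID, Major} across the fragments never reaches {GPA}, so SID, Major → GPA cannot be enforced without a join — not preserved.

lossless but not dependency-preserving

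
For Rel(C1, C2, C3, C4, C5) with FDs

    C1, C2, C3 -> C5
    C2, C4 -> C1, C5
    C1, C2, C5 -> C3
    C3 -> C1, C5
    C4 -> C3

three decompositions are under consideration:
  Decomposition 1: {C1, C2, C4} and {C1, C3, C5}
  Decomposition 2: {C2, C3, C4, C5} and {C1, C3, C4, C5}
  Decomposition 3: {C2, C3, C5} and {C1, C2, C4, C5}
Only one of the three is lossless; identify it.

Decomposition 1: common = {C1}, closure = {C1} → lossy.
Decomposition 2: common = {C3, C4, C5}, closure = {C1, C3, C4, C5} → lossless.
Decomposition 3: common = {C2, C5}, closure = {C2, C5} → lossy.

Decomposition 2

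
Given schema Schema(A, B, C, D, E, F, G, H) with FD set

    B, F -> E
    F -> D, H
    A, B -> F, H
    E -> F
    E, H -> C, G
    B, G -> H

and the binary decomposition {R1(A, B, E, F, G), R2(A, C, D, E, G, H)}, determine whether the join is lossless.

Yes

Common attributes: R1 ∩ R2 = {A, E, G}.
Closure of {A, E, G}: E → F applies, adding F; F → D, H applies, adding D, H; E, H → C, G applies, adding C. So (A, E, G)⁺ = {A, C, D, E, F, G, H}.
This closure contains every attribute of R2, so R1 ∩ R2 → R2. The join is lossless.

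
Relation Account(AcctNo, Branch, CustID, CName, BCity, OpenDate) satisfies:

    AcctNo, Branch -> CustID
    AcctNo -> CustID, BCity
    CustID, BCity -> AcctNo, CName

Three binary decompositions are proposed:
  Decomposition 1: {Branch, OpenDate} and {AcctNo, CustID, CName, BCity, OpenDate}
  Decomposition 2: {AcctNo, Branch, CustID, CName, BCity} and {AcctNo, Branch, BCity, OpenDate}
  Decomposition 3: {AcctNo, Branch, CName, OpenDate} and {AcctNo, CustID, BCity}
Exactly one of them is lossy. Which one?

Decomposition 1

Decomposition 1: common = {OpenDate}, closure = {OpenDate} → lossy.
Decomposition 2: common = {AcctNo, Branch, BCity}, closure = {AcctNo, Branch, CustID, CName, BCity} → lossless.
Decomposition 3: common = {AcctNo}, closure = {AcctNo, CustID, CName, BCity} → lossless.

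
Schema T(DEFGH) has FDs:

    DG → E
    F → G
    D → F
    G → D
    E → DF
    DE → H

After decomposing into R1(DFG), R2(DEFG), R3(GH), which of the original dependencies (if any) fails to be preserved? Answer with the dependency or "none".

DG → E lies within R2.
F → G lies within R1.
D → F lies within R1.
G → D lies within R1.
E → DF lies within R2.
DE → H: restricted closure across fragments reaches H.
Every dependency is enforceable on the fragments, so the decomposition is dependency-preserving.

none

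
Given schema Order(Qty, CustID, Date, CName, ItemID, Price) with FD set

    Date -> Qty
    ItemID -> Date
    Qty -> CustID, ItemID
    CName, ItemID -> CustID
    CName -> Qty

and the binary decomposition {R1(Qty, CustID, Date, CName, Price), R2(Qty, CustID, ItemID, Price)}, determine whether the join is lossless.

Common attributes: R1 ∩ R2 = {Qty, CustID, Price}.
Closure of {Qty, CustID, Price}: Qty → CustID, ItemID applies, adding ItemID; ItemID → Date applies, adding Date. So (Qty, CustID, Price)⁺ = {Qty, CustID, Date, ItemID, Price}.
This closure contains every attribute of R2, so R1 ∩ R2 → R2. The join is lossless.

Yes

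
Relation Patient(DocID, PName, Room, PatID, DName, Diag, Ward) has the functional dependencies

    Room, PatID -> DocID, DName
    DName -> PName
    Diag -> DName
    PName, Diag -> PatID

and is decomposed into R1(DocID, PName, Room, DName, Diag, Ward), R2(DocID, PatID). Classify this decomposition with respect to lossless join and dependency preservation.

lossy and not dependency-preserving

Lossless test: (DocID)⁺ = {DocID}, which is a superkey of neither fragment — lossy.
Dependency preservation: the restricted closure of {Room, PatID} across the fragments never reaches {DocID, DName}, so Room, PatID → DocID, DName cannot be enforced without a join — not preserved.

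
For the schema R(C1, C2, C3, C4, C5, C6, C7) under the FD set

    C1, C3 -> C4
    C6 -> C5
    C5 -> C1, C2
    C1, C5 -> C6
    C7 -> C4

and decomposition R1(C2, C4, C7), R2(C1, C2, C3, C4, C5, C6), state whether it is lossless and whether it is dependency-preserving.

Lossless test: (C2, C4)⁺ = {C2, C4}, which is a superkey of neither fragment — lossy.
Dependency preservation: every FD's attributes lie within a single fragment, so each can be enforced locally — preserved.

lossy but dependency-preserving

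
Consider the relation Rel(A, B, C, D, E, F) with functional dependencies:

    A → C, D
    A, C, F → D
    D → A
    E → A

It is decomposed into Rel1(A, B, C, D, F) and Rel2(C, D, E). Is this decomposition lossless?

Common attributes: Rel1 ∩ Rel2 = {C, D}.
Closure of {C, D}: D → A applies, adding A. So (C, D)⁺ = {A, C, D}.
The closure contains neither all of Rel1 = {A, B, C, D, F} nor all of Rel2 = {C, D, E}, so the common attributes are not a superkey of either fragment. The join is lossy.

No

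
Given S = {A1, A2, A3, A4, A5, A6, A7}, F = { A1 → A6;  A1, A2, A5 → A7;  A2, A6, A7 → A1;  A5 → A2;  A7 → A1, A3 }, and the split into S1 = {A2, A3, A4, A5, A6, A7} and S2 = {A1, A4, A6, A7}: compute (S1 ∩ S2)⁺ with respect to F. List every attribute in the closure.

A1, A3, A4, A6, A7

S1 ∩ S2 = {A4, A6, A7}.
A7 → A1, A3 applies, adding A1, A3
Closure: {A1, A3, A4, A6, A7}.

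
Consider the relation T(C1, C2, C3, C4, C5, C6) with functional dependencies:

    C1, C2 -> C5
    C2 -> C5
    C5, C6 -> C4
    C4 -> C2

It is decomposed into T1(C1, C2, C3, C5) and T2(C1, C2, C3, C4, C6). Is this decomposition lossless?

Yes

Common attributes: T1 ∩ T2 = {C1, C2, C3}.
Closure of {C1, C2, C3}: C1, C2 → C5 applies, adding C5. So (C1, C2, C3)⁺ = {C1, C2, C3, C5}.
This closure contains every attribute of T1, so T1 ∩ T2 → T1. The join is lossless.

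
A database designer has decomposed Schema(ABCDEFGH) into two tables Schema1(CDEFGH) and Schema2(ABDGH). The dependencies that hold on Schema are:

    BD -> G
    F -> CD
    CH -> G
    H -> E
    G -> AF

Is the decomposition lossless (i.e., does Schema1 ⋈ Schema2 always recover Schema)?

Yes

Common attributes: Schema1 ∩ Schema2 = {DGH}.
Closure of {DGH}: H → E applies, adding E; G → AF applies, adding AF; F → CD applies, adding C. So (DGH)⁺ = {ACDEFGH}.
This closure contains every attribute of Schema1, so Schema1 ∩ Schema2 → Schema1. The join is lossless.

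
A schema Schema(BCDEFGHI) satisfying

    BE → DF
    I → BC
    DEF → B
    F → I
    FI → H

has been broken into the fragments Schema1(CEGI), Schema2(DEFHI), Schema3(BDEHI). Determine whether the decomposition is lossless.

Yes

Chase test. Columns are BCDEFGHI; row i has aⱼ where attribute j ∈ Schemai, else bᵢⱼ.
Initial tableau (one row per fragment):
  row 1: b11 a2 b13 a4 b15 a6 b17 a8
  row 2: b21 b22 a3 a4 a5 b26 a7 a8
  row 3: a1 b32 a3 a4 b35 b36 a7 a8
Rows 1 and 2 agree on I; apply I→BC and equate their BC entries.
Rows 1 and 3 agree on I; apply I→BC and equate their BC entries.
Rows 1 and 2 agree on BE; apply BE→DF and equate their DF entries.
Rows 1 and 3 agree on BE; apply BE→DF and equate their DF entries.
Rows 1 and 2 agree on FI; apply FI→H and equate their H entries.
Row 1 is now all distinguished symbols — the join is lossless.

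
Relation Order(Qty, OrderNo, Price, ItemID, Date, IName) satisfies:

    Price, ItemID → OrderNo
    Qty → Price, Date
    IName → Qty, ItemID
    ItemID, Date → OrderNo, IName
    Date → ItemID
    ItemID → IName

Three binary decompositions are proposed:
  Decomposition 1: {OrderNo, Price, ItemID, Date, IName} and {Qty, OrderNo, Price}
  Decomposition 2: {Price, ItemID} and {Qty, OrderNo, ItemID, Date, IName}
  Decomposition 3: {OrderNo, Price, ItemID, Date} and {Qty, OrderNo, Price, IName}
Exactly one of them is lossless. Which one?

Decomposition 1: common = {OrderNo, Price}, closure = {OrderNo, Price} → lossy.
Decomposition 2: common = {ItemID}, closure = {Qty, OrderNo, Price, ItemID, Date, IName} → lossless.
Decomposition 3: common = {OrderNo, Price}, closure = {OrderNo, Price} → lossy.

Decomposition 2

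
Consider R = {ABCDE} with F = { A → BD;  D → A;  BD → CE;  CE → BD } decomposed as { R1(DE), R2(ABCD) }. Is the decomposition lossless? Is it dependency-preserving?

lossless but not dependency-preserving

Lossless test: (D)⁺ = {ABCDE}, which contains all of one fragment — lossless.
Dependency preservation: the restricted closure of {CE} across the fragments never reaches {BD}, so CE → BD cannot be enforced without a join — not preserved.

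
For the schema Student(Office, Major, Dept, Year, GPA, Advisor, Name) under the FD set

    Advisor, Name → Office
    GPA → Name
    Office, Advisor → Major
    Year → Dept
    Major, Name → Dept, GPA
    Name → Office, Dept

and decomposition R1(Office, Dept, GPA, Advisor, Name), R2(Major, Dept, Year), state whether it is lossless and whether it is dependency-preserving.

lossy and not dependency-preserving

Lossless test: (Dept)⁺ = {Dept}, which is a superkey of neither fragment — lossy.
Dependency preservation: the restricted closure of {Office, Advisor} across the fragments never reaches {Major}, so Office, Advisor → Major cannot be enforced without a join — not preserved.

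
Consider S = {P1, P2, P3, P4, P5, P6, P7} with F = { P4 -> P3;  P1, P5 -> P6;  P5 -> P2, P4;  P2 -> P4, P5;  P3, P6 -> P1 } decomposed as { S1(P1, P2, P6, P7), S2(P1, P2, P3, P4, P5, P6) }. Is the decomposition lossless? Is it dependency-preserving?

Lossless test: (P1, P2, P6)⁺ = {P1, P2, P3, P4, P5, P6}, which contains all of one fragment — lossless.
Dependency preservation: every FD's attributes lie within a single fragment, so each can be enforced locally — preserved.

lossless and dependency-preserving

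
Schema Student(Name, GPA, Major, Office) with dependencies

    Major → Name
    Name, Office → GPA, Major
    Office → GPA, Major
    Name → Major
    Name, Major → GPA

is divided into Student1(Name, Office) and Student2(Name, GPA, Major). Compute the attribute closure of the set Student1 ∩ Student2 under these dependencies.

Name, GPA, Major

Student1 ∩ Student2 = {Name}.
Name → Major applies, adding Major
Name, Major → GPA applies, adding GPA
Closure: {Name, GPA, Major}.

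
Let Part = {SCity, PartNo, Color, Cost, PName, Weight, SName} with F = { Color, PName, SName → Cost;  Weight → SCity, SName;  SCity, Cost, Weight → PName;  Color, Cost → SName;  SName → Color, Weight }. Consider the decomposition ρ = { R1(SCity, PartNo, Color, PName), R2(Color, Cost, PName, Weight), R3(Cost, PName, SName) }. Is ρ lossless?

No

Chase test. Columns are SCity, PartNo, Color, Cost, PName, Weight, SName; row i has aⱼ where attribute j ∈ Ri, else bᵢⱼ.
Initial tableau (one row per fragment):
  row 1: a1 a2 a3 b14 a5 b16 b17
  row 2: b21 b22 a3 a4 a5 a6 b27
  row 3: b31 b32 b33 a4 a5 b36 a7
No row becomes fully distinguished — the join is lossy.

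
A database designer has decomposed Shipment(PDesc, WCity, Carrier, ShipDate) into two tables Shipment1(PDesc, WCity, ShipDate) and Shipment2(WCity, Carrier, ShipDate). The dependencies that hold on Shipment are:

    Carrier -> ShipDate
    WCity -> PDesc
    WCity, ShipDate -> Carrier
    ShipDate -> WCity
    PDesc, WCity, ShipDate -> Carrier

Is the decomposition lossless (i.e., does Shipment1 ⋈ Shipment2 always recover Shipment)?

Common attributes: Shipment1 ∩ Shipment2 = {WCity, ShipDate}.
Closure of {WCity, ShipDate}: WCity → PDesc applies, adding PDesc; WCity, ShipDate → Carrier applies, adding Carrier. So (WCity, ShipDate)⁺ = {PDesc, WCity, Carrier, ShipDate}.
This closure contains every attribute of Shipment1, so Shipment1 ∩ Shipment2 → Shipment1. The join is lossless.

Yes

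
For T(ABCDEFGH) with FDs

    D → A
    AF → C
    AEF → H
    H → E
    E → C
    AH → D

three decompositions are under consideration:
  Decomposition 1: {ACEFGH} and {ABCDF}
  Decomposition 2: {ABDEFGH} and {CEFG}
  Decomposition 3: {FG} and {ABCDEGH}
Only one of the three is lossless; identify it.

Decomposition 2

Decomposition 1: common = {ACF}, closure = {ACF} → lossy.
Decomposition 2: common = {EFG}, closure = {CEFG} → lossless.
Decomposition 3: common = {G}, closure = {G} → lossy.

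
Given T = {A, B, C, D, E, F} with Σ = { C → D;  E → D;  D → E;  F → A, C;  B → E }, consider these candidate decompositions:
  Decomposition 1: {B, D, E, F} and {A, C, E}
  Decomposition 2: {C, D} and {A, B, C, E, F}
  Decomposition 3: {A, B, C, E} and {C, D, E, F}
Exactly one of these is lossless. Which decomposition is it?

Decomposition 2

Decomposition 1: common = {E}, closure = {D, E} → lossy.
Decomposition 2: common = {C}, closure = {C, D, E} → lossless.
Decomposition 3: common = {C, E}, closure = {C, D, E} → lossy.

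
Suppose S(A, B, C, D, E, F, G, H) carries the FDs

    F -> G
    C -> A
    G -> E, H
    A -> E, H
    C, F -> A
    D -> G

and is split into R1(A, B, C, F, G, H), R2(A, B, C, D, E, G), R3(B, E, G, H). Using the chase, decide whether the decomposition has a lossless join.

No

Chase test. Columns are A, B, C, D, E, F, G, H; row i has aⱼ where attribute j ∈ Ri, else bᵢⱼ.
Initial tableau (one row per fragment):
  row 1: a1 a2 a3 b14 b15 a6 a7 a8
  row 2: a1 a2 a3 a4 a5 b26 a7 b28
  row 3: b31 a2 b33 b34 a5 b36 a7 a8
Rows 1 and 2 agree on G; apply G→E, H and equate their E, H entries.
No row becomes fully distinguished — the join is lossy.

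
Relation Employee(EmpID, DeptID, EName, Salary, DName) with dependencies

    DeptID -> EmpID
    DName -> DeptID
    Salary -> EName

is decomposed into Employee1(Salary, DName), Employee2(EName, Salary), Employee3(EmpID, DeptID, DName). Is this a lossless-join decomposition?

Chase test. Columns are EmpID, DeptID, EName, Salary, DName; row i has aⱼ where attribute j ∈ Employeei, else bᵢⱼ.
Initial tableau (one row per fragment):
  row 1: b11 b12 b13 a4 a5
  row 2: b21 b22 a3 a4 b25
  row 3: a1 a2 b33 b34 a5
Rows 1 and 3 agree on DName; apply DName→DeptID and equate their DeptID entries.
Rows 1 and 2 agree on Salary; apply Salary→EName and equate their EName entries.
Rows 1 and 3 agree on DeptID; apply DeptID→EmpID and equate their EmpID entries.
Row 1 is now all distinguished symbols — the join is lossless.

Yes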